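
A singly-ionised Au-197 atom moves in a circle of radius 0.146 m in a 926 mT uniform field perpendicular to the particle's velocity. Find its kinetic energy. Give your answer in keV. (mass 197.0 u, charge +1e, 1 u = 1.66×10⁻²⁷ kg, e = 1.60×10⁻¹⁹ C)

K ≈ 4.47 keV

v = qBr/m = (1×1.60×10^-19)(0.926)(0.146) / (3.27×10^-25) = 6.61×10^4 m/s.
K = ½mv² = 0.5·(3.27×10^-25)·(6.61×10^4)² = 7.15×10^-16 J = 4.47 keV.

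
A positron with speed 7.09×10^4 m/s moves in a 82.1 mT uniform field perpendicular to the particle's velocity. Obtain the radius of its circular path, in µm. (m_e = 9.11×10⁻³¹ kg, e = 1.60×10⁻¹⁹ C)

The magnetic force provides the centripetal force: qvB = mv²/r, so r = mv/(qB).
r = (9.11×10^-31 kg)(7.09×10^4 m/s) / [(1×1.60×10^-19 C)(0.0821 T)] = 4.92×10^-6 m.

r ≈ 4.92 µm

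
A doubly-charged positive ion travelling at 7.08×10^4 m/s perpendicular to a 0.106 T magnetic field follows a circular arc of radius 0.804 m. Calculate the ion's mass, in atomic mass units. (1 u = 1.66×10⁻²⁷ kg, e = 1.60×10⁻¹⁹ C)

qvB = mv²/r ⇒ m = qBr/v.
m = (2×1.60×10^-19)(0.106)(0.804) / (7.08×10^4) = 3.85×10^-25 kg = 232 u.

m ≈ 232 u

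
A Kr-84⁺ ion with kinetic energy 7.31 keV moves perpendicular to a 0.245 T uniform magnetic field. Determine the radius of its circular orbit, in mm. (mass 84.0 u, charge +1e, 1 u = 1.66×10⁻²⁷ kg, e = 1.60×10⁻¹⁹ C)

Convert the energy: K = 7.31 keV = 1.17×10^-15 J.
v = √(2K/m) = √(2·1.17×10^-15/1.39×10^-25) = 1.30×10^5 m/s.
r = mv/(qB) = (1.39×10^-25)(1.30×10^5) / [(1×1.60×10^-19)(0.245)] = 0.461 m.

r ≈ 461 mm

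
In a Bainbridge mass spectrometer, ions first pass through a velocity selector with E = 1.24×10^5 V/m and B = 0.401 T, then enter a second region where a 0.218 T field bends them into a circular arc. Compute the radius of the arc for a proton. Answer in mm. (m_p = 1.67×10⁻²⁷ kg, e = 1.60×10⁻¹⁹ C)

The selector passes v = E/B = 1.24×10^5/0.401 = 3.09×10^5 m/s.
In the deflection region, r = mv/(qB₂) = (1.67×10^-27)(3.09×10^5) / [(1×1.60×10^-19)(0.218)] = 0.0148 m.

r ≈ 14.8 mm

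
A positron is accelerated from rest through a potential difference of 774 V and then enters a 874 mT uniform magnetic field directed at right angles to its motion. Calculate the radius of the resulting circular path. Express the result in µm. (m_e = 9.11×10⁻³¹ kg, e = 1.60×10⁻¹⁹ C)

The kinetic energy gained is K = qV = (1×1.60×10^-19)(774) = 1.24×10^-16 J.
v = √(2K/m) = 1.65×10^7 m/s.
r = mv/(qB) = (9.11×10^-31)(1.65×10^7) / [(1×1.60×10^-19)(0.874)] = 1.07×10^-4 m.

r ≈ 107 µm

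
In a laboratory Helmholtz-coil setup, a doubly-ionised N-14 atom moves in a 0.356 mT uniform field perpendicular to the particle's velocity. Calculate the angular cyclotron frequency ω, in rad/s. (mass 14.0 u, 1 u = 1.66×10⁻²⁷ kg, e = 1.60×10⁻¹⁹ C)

ω ≈ 4900 rad/s

ω = qB/m = (2×1.60×10^-19)(3.56×10^-4) / (2.32×10^-26) = 4900 rad/s.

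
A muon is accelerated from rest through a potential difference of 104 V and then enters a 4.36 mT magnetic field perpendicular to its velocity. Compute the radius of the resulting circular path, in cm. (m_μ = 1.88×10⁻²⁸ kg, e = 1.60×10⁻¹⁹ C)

r ≈ 11.3 cm

The kinetic energy gained is K = qV = (1×1.60×10^-19)(104) = 1.66×10^-17 J.
v = √(2K/m) = 4.21×10^5 m/s.
r = mv/(qB) = (1.88×10^-28)(4.21×10^5) / [(1×1.60×10^-19)(4.36×10^-3)] = 0.113 m.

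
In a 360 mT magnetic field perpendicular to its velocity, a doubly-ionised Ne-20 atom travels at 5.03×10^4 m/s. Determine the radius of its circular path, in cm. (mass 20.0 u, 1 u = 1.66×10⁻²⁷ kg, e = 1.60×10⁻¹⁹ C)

The magnetic force provides the centripetal force: qvB = mv²/r, so r = mv/(qB).
r = (3.32×10^-26 kg)(5.03×10^4 m/s) / [(2×1.60×10^-19 C)(0.360 T)] = 0.0145 m.

r ≈ 1.45 cm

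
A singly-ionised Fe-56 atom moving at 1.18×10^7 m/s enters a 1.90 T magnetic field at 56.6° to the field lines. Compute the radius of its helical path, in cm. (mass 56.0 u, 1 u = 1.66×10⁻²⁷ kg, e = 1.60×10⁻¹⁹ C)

r ≈ 301 cm

Only the perpendicular component v⊥ = v sin56.6° = 9.85×10^6 m/s is bent by the field.
r = m v⊥ /(qB) = (9.30×10^-26)(9.85×10^6) / [(1×1.60×10^-19)(1.90)] = 3.01 m.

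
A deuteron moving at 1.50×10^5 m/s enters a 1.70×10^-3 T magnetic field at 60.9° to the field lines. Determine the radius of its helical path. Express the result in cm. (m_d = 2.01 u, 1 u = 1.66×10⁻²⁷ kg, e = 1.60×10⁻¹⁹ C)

r ≈ 161 cm

Only the perpendicular component v⊥ = v sin60.9° = 1.31×10^5 m/s is bent by the field.
r = m v⊥ /(qB) = (3.34×10^-27)(1.31×10^5) / [(1×1.60×10^-19)(1.70×10^-3)] = 1.61 m.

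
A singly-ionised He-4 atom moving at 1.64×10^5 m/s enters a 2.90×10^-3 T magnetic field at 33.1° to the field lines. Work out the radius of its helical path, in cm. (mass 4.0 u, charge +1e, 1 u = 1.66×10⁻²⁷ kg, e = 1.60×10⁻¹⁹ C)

r ≈ 128 cm

Only the perpendicular component v⊥ = v sin33.1° = 8.96×10^4 m/s is bent by the field.
r = m v⊥ /(qB) = (6.64×10^-27)(8.96×10^4) / [(1×1.60×10^-19)(2.90×10^-3)] = 1.28 m.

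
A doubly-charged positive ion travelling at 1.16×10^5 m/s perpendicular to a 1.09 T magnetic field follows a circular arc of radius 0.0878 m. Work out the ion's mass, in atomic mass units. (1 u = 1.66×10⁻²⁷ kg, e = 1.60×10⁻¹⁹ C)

qvB = mv²/r ⇒ m = qBr/v.
m = (2×1.60×10^-19)(1.09)(0.0878) / (1.16×10^5) = 2.64×10^-25 kg = 159 u.

m ≈ 159 u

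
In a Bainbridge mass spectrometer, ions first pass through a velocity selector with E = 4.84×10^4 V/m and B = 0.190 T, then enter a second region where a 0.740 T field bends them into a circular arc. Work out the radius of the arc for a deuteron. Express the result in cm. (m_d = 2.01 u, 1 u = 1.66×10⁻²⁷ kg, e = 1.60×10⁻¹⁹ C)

r ≈ 0.718 cm

The selector passes v = E/B = 4.84×10^4/0.190 = 2.55×10^5 m/s.
In the deflection region, r = mv/(qB₂) = (3.34×10^-27)(2.55×10^5) / [(1×1.60×10^-19)(0.740)] = 7.18×10^-3 m.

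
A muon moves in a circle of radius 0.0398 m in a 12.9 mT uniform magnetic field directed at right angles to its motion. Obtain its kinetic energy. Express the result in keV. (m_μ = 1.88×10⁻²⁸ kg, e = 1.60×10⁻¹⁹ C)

K ≈ 0.112 keV

v = qBr/m = (1×1.60×10^-19)(0.0129)(0.0398) / (1.88×10^-28) = 4.37×10^5 m/s.
K = ½mv² = 0.5·(1.88×10^-28)·(4.37×10^5)² = 1.79×10^-17 J = 0.112 keV.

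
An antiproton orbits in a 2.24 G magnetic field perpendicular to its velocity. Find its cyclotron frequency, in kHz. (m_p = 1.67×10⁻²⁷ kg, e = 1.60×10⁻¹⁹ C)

f ≈ 3.42 kHz

f = qB/(2πm) = (1×1.60×10^-19)(2.24×10^-4) / [2π(1.67×10^-27)] = 3420 Hz.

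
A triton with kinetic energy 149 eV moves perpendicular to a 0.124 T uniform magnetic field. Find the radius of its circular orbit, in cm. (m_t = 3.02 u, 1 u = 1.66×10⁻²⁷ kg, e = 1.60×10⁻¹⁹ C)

r ≈ 2.46 cm

Convert the energy: K = 149 eV = 2.38×10^-17 J.
v = √(2K/m) = √(2·2.38×10^-17/5.01×10^-27) = 9.75×10^4 m/s.
r = mv/(qB) = (5.01×10^-27)(9.75×10^4) / [(1×1.60×10^-19)(0.124)] = 0.0246 m.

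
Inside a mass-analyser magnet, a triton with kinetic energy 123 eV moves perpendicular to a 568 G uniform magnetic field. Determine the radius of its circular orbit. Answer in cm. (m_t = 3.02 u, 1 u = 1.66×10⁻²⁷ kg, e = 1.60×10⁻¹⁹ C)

Convert the energy: K = 123 eV = 1.97×10^-17 J.
v = √(2K/m) = √(2·1.97×10^-17/5.01×10^-27) = 8.86×10^4 m/s.
r = mv/(qB) = (5.01×10^-27)(8.86×10^4) / [(1×1.60×10^-19)(0.0568)] = 0.0489 m.

r ≈ 4.89 cm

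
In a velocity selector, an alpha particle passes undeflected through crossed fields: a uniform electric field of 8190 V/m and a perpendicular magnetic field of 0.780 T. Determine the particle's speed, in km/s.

v ≈ 10.5 km/s

For zero net force, qE = qvB, so v = E/B.
v = (8190) / (0.780) = 1.05×10^4 m/s.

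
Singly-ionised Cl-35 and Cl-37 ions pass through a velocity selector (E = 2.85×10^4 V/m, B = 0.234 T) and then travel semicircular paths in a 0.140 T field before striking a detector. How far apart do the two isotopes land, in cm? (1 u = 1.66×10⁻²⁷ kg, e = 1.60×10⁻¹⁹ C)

Both emerge at v = E/B₁ = 1.22×10^5 m/s.
r = mv/(qB₂), so r₁ = 0.3159 m and r₂ = 0.3340 m, giving Δr = 0.0181 m.
After a semicircle each ion lands a diameter 2r from the entry slit, so the separation is 2Δr = 0.0361 m.

Δd ≈ 3.61 cm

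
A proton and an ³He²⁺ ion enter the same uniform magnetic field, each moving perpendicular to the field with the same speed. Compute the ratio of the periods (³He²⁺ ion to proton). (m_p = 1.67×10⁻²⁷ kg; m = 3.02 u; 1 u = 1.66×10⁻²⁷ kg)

T = 2πm/(qB) is independent of speed, so T₂/T₁ = (m₂/q₂)/(m₁/q₁).
T_{³He²⁺ ion}/T_{proton} = (5.01×10^-27/2e) / (1.67×10^-27/1e) = 1.50.

ratio ≈ 1.50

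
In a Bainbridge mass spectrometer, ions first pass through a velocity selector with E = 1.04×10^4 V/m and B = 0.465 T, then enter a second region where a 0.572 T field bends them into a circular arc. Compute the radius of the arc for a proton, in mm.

The selector passes v = E/B = 1.04×10^4/0.465 = 2.24×10^4 m/s.
In the deflection region, r = mv/(qB₂) = (1.67×10^-27)(2.24×10^4) / [(1×1.60×10^-19)(0.572)] = 4.08×10^-4 m.

r ≈ 0.408 mm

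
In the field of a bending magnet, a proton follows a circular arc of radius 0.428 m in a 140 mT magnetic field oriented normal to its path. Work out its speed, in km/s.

From qvB = mv²/r, v = qBr/m.
v = (1×1.60×10^-19)(0.140)(0.428) / (1.67×10^-27) = 5.74×10^6 m/s.

v ≈ 5740 km/s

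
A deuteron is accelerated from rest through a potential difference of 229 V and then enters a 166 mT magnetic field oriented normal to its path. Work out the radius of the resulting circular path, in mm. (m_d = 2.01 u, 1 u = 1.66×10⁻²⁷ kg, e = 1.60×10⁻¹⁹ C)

r ≈ 18.6 mm

The kinetic energy gained is K = qV = (1×1.60×10^-19)(229) = 3.66×10^-17 J.
v = √(2K/m) = 1.48×10^5 m/s.
r = mv/(qB) = (3.34×10^-27)(1.48×10^5) / [(1×1.60×10^-19)(0.166)] = 0.0186 m.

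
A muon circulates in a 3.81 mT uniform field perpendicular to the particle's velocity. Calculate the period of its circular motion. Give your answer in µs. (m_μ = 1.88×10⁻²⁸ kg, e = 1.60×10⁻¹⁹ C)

T ≈ 1.94 µs

The cyclotron period is independent of speed: T = 2πm/(qB).
T = 2π(1.88×10^-28) / [(1×1.60×10^-19)(3.81×10^-3)] = 1.94×10^-6 s.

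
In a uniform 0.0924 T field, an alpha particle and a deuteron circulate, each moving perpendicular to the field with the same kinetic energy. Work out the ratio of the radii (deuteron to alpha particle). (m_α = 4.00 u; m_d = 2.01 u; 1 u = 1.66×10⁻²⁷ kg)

r = √(2mK)/(qB) ⇒ at equal K, r ∝ √m/q.
r_{deuteron}/r_{alpha particle} = 1.42.

ratio ≈ 1.42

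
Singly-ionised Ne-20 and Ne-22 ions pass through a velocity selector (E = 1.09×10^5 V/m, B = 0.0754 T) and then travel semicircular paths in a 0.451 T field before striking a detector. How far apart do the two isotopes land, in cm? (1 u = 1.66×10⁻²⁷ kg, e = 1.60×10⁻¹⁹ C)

Both emerge at v = E/B₁ = 1.45×10^6 m/s.
r = mv/(qB₂), so r₁ = 0.6651 m and r₂ = 0.7316 m, giving Δr = 0.0665 m.
After a semicircle each ion lands a diameter 2r from the entry slit, so the separation is 2Δr = 0.133 m.

Δd ≈ 13.3 cm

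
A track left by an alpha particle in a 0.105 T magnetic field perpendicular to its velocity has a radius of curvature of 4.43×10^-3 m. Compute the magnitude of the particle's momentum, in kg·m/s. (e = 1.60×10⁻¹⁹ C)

p ≈ 1.49×10^-22 kg·m/s

Since qvB = mv²/r, the momentum p = mv = qBr.
p = (2×1.60×10^-19)(0.105)(4.43×10^-3) = 1.49×10^-22 kg·m/s.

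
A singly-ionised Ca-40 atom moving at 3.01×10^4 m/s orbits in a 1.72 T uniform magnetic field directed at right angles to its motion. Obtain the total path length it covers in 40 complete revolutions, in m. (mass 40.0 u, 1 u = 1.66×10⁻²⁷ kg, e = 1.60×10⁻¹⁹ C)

L ≈ 1.83 m

r = mv/(qB) = 7.26×10^-3 m, so one revolution covers 2πr = 0.0456 m.
In 40 revolutions: L = 40·2πr = 1.83 m.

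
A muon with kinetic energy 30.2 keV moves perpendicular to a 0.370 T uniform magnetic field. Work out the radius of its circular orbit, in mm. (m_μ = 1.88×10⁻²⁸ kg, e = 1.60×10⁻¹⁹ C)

Convert the energy: K = 30.2 keV = 4.83×10^-15 J.
v = √(2K/m) = √(2·4.83×10^-15/1.88×10^-28) = 7.17×10^6 m/s.
r = mv/(qB) = (1.88×10^-28)(7.17×10^6) / [(1×1.60×10^-19)(0.370)] = 0.0228 m.

r ≈ 22.8 mm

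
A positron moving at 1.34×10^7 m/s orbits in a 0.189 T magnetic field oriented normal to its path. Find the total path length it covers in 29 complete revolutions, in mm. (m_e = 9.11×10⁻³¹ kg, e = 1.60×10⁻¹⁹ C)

r = mv/(qB) = 4.04×10^-4 m, so one revolution covers 2πr = 2.54×10^-3 m.
In 29 revolutions: L = 29·2πr = 0.0736 m.

L ≈ 73.6 mm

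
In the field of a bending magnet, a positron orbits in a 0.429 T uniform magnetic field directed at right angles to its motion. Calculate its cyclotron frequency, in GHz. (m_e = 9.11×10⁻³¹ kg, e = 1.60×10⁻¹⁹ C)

f = qB/(2πm) = (1×1.60×10^-19)(0.429) / [2π(9.11×10^-31)] = 1.20×10^10 Hz.

f ≈ 12.0 GHz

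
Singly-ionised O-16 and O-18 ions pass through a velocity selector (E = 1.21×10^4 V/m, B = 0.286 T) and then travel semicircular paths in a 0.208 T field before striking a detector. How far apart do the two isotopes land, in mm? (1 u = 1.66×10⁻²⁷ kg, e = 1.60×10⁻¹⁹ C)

Δd ≈ 8.44 mm

Both emerge at v = E/B₁ = 4.23×10^4 m/s.
r = mv/(qB₂), so r₁ = 0.03376 m and r₂ = 0.03799 m, giving Δr = 4.22×10^-3 m.
After a semicircle each ion lands a diameter 2r from the entry slit, so the separation is 2Δr = 8.44×10^-3 m.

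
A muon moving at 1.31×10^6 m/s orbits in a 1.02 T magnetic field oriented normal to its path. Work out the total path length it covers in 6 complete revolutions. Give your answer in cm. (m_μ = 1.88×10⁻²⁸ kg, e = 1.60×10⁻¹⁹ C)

L ≈ 5.69 cm

r = mv/(qB) = 1.51×10^-3 m, so one revolution covers 2πr = 9.48×10^-3 m.
In 6 revolutions: L = 6·2πr = 0.0569 m.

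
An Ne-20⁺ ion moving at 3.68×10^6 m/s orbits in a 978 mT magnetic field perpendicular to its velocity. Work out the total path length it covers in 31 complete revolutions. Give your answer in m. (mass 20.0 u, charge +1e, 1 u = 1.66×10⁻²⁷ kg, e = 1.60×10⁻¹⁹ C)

r = mv/(qB) = 0.781 m, so one revolution covers 2πr = 4.91 m.
In 31 revolutions: L = 31·2πr = 152 m.

L ≈ 152 m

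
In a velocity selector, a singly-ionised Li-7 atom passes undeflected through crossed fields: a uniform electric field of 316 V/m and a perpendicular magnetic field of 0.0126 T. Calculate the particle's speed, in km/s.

For zero net force, qE = qvB, so v = E/B.
v = (316) / (0.0126) = 2.51×10^4 m/s.

v ≈ 25.1 km/s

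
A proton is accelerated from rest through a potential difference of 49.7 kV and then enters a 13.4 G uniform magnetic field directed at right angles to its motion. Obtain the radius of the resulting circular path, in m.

r ≈ 24.0 m

The kinetic energy gained is K = qV = (1×1.60×10^-19)(4.97×10^4) = 7.95×10^-15 J.
v = √(2K/m) = 3.09×10^6 m/s.
r = mv/(qB) = (1.67×10^-27)(3.09×10^6) / [(1×1.60×10^-19)(1.34×10^-3)] = 24.0 m.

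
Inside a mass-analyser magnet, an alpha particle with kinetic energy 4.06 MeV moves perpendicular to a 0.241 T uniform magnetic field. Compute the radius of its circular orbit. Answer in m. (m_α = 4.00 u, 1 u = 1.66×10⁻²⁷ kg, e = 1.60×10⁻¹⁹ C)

r ≈ 1.20 m

Convert the energy: K = 4.06 MeV = 6.50×10^-13 J.
v = √(2K/m) = √(2·6.50×10^-13/6.64×10^-27) = 1.40×10^7 m/s.
r = mv/(qB) = (6.64×10^-27)(1.40×10^7) / [(2×1.60×10^-19)(0.241)] = 1.20 m.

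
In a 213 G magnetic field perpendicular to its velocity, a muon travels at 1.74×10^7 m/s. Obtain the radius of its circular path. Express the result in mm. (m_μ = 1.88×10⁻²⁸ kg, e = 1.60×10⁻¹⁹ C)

r ≈ 960 mm

The magnetic force provides the centripetal force: qvB = mv²/r, so r = mv/(qB).
r = (1.88×10^-28 kg)(1.74×10^7 m/s) / [(1×1.60×10^-19 C)(0.0213 T)] = 0.960 m.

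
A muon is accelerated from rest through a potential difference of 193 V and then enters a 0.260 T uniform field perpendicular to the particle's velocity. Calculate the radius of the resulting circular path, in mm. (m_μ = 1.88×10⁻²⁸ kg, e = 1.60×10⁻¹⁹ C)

r ≈ 2.59 mm

The kinetic energy gained is K = qV = (1×1.60×10^-19)(193) = 3.09×10^-17 J.
v = √(2K/m) = 5.73×10^5 m/s.
r = mv/(qB) = (1.88×10^-28)(5.73×10^5) / [(1×1.60×10^-19)(0.260)] = 2.59×10^-3 m.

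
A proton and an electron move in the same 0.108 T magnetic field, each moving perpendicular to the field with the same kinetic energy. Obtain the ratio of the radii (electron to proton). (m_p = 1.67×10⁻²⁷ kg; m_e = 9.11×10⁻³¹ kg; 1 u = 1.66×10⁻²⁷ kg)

ratio ≈ 0.0234

r = √(2mK)/(qB) ⇒ at equal K, r ∝ √m/q.
r_{electron}/r_{proton} = 0.0234.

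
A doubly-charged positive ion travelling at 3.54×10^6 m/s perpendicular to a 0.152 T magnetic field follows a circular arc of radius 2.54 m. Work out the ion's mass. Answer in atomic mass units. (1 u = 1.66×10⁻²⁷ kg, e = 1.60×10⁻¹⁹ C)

m ≈ 21.0 u

qvB = mv²/r ⇒ m = qBr/v.
m = (2×1.60×10^-19)(0.152)(2.54) / (3.54×10^6) = 3.49×10^-26 kg = 21.0 u.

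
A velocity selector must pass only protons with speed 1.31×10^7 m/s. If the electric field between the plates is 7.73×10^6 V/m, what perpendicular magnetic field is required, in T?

qE = qvB ⇒ B = E/v = (7.73×10^6) / (1.31×10^7) = 0.590 T.

B ≈ 0.590 T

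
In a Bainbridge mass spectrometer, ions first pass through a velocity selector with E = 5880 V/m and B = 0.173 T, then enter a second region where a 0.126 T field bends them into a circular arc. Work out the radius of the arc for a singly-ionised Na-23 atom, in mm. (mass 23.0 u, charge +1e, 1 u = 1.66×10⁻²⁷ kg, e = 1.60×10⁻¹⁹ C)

The selector passes v = E/B = 5880/0.173 = 3.40×10^4 m/s.
In the deflection region, r = mv/(qB₂) = (3.82×10^-26)(3.40×10^4) / [(1×1.60×10^-19)(0.126)] = 0.0644 m.

r ≈ 64.4 mm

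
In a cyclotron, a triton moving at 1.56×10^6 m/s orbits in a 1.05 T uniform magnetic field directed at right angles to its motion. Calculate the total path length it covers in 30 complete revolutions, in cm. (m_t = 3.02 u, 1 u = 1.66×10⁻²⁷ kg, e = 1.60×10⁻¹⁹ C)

L ≈ 877 cm

r = mv/(qB) = 0.0466 m, so one revolution covers 2πr = 0.292 m.
In 30 revolutions: L = 30·2πr = 8.77 m.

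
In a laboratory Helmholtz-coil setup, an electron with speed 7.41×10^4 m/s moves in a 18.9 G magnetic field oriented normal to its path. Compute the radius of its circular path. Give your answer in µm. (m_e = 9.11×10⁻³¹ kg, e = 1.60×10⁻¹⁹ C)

The magnetic force provides the centripetal force: qvB = mv²/r, so r = mv/(qB).
r = (9.11×10^-31 kg)(7.41×10^4 m/s) / [(1×1.60×10^-19 C)(1.89×10^-3 T)] = 2.23×10^-4 m.

r ≈ 223 µm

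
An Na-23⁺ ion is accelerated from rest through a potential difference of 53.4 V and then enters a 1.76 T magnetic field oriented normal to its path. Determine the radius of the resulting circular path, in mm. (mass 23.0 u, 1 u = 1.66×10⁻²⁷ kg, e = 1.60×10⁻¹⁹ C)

The kinetic energy gained is K = qV = (1×1.60×10^-19)(53.4) = 8.54×10^-18 J.
v = √(2K/m) = 2.12×10^4 m/s.
r = mv/(qB) = (3.82×10^-26)(2.12×10^4) / [(1×1.60×10^-19)(1.76)] = 2.87×10^-3 m.

r ≈ 2.87 mm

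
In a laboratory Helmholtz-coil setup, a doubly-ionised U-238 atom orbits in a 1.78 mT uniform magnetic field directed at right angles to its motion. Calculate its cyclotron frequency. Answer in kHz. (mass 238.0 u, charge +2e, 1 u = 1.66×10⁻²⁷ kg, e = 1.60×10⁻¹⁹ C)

f = qB/(2πm) = (2×1.60×10^-19)(1.78×10^-3) / [2π(3.95×10^-25)] = 229 Hz.

f ≈ 0.229 kHz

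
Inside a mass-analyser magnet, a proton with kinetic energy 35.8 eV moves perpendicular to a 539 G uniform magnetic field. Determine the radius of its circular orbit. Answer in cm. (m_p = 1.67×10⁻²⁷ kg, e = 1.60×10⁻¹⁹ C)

Convert the energy: K = 35.8 eV = 5.73×10^-18 J.
v = √(2K/m) = √(2·5.73×10^-18/1.67×10^-27) = 8.28×10^4 m/s.
r = mv/(qB) = (1.67×10^-27)(8.28×10^4) / [(1×1.60×10^-19)(0.0539)] = 0.0160 m.

r ≈ 1.60 cm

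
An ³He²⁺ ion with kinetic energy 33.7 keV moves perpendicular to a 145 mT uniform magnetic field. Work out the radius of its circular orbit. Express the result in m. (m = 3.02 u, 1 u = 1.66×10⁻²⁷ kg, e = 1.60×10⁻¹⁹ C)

r ≈ 0.158 m

Convert the energy: K = 33.7 keV = 5.39×10^-15 J.
v = √(2K/m) = √(2·5.39×10^-15/5.01×10^-27) = 1.47×10^6 m/s.
r = mv/(qB) = (5.01×10^-27)(1.47×10^6) / [(2×1.60×10^-19)(0.145)] = 0.158 m.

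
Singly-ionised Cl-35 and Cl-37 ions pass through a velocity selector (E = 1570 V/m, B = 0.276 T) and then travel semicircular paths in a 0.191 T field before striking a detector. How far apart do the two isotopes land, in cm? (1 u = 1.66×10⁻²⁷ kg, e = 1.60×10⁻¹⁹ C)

Both emerge at v = E/B₁ = 5690 m/s.
r = mv/(qB₂), so r₁ = 0.010815 m and r₂ = 0.011433 m, giving Δr = 6.18×10^-4 m.
After a semicircle each ion lands a diameter 2r from the entry slit, so the separation is 2Δr = 1.24×10^-3 m.

Δd ≈ 0.124 cm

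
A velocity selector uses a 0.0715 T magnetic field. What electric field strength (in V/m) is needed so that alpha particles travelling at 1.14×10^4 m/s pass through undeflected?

qE = qvB ⇒ E = vB = (1.14×10^4)(0.0715) = 815 V/m.

E ≈ 815 V/m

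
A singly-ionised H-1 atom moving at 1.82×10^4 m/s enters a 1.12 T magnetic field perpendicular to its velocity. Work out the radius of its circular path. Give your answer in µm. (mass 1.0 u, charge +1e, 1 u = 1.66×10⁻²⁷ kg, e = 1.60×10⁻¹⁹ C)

r ≈ 169 µm

The magnetic force provides the centripetal force: qvB = mv²/r, so r = mv/(qB).
r = (1.66×10^-27 kg)(1.82×10^4 m/s) / [(1×1.60×10^-19 C)(1.12 T)] = 1.69×10^-4 m.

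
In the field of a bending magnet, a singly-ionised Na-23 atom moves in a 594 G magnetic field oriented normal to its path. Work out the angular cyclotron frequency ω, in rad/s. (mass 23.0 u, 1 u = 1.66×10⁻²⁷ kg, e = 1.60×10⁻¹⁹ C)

ω ≈ 2.49×10^5 rad/s

ω = qB/m = (1×1.60×10^-19)(0.0594) / (3.82×10^-26) = 2.49×10^5 rad/s.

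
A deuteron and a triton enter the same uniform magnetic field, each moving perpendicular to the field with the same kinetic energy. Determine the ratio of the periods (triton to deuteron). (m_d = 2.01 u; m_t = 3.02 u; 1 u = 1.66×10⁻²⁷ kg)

ratio ≈ 1.50

T = 2πm/(qB) is independent of speed, so T₂/T₁ = (m₂/q₂)/(m₁/q₁).
T_{triton}/T_{deuteron} = (5.01×10^-27/1e) / (3.34×10^-27/1e) = 1.50.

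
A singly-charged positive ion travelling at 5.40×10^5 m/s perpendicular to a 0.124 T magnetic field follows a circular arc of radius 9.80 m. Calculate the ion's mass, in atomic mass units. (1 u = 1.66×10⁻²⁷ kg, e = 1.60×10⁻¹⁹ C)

qvB = mv²/r ⇒ m = qBr/v.
m = (1×1.60×10^-19)(0.124)(9.80) / (5.40×10^5) = 3.60×10^-25 kg = 217 u.

m ≈ 217 u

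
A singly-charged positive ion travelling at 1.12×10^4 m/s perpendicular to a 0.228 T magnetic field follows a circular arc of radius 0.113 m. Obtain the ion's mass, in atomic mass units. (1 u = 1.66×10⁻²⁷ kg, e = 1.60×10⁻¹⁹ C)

m ≈ 222 u

qvB = mv²/r ⇒ m = qBr/v.
m = (1×1.60×10^-19)(0.228)(0.113) / (1.12×10^4) = 3.68×10^-25 kg = 222 u.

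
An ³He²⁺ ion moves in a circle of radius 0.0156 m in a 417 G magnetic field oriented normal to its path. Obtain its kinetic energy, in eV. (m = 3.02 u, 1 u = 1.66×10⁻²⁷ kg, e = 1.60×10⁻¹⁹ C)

K ≈ 27.0 eV

v = qBr/m = (2×1.60×10^-19)(0.0417)(0.0156) / (5.01×10^-27) = 4.15×10^4 m/s.
K = ½mv² = 0.5·(5.01×10^-27)·(4.15×10^4)² = 4.32×10^-18 J = 27.0 eV.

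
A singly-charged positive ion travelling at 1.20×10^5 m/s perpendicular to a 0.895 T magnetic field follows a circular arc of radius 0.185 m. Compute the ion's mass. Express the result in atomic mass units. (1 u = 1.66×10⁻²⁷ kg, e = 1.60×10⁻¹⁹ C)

qvB = mv²/r ⇒ m = qBr/v.
m = (1×1.60×10^-19)(0.895)(0.185) / (1.20×10^5) = 2.21×10^-25 kg = 133 u.

m ≈ 133 u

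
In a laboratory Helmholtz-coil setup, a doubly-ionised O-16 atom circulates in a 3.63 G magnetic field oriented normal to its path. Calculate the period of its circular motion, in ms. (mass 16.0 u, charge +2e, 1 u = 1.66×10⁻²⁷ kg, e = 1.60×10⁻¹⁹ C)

T ≈ 1.44 ms

The cyclotron period is independent of speed: T = 2πm/(qB).
T = 2π(2.66×10^-26) / [(2×1.60×10^-19)(3.63×10^-4)] = 1.44×10^-3 s.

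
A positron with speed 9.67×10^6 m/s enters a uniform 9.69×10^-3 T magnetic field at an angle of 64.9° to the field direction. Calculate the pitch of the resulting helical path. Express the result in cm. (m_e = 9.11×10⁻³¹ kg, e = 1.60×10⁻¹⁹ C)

The velocity component along B is v∥ = v cos64.9° = 4.10×10^6 m/s.
The cyclotron period T = 2πm/(qB) = 3.69×10^-9 s is set by m, q, B alone.
Pitch = v∥·T = (4.10×10^6)(3.69×10^-9) = 0.0151 m.

pitch ≈ 1.51 cm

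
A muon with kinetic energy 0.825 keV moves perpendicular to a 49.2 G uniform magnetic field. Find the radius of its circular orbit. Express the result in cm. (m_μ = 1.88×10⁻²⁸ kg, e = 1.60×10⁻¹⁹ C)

r ≈ 28.3 cm

Convert the energy: K = 0.825 keV = 1.32×10^-16 J.
v = √(2K/m) = √(2·1.32×10^-16/1.88×10^-28) = 1.19×10^6 m/s.
r = mv/(qB) = (1.88×10^-28)(1.19×10^6) / [(1×1.60×10^-19)(4.92×10^-3)] = 0.283 m.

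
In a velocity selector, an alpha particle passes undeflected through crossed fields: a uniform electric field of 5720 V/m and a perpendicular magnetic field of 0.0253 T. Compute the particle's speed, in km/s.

v ≈ 226 km/s

For zero net force, qE = qvB, so v = E/B.
v = (5720) / (0.0253) = 2.26×10^5 m/s.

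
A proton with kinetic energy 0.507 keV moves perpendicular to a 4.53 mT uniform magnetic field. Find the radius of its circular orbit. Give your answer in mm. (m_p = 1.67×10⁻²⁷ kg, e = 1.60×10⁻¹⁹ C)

Convert the energy: K = 0.507 keV = 8.11×10^-17 J.
v = √(2K/m) = √(2·8.11×10^-17/1.67×10^-27) = 3.12×10^5 m/s.
r = mv/(qB) = (1.67×10^-27)(3.12×10^5) / [(1×1.60×10^-19)(4.53×10^-3)] = 0.718 m.

r ≈ 718 mm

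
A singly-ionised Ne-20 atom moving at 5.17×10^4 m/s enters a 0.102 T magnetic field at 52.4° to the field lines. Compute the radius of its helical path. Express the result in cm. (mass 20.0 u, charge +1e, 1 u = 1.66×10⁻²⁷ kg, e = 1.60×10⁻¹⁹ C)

r ≈ 8.33 cm

Only the perpendicular component v⊥ = v sin52.4° = 4.10×10^4 m/s is bent by the field.
r = m v⊥ /(qB) = (3.32×10^-26)(4.10×10^4) / [(1×1.60×10^-19)(0.102)] = 0.0833 m.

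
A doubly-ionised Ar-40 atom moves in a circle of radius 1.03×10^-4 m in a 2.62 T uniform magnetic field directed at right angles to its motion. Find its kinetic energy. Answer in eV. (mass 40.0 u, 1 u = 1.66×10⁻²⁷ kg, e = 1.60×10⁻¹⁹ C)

K ≈ 0.351 eV

v = qBr/m = (2×1.60×10^-19)(2.62)(1.03×10^-4) / (6.64×10^-26) = 1300 m/s.
K = ½mv² = 0.5·(6.64×10^-26)·(1300)² = 5.62×10^-20 J = 0.351 eV.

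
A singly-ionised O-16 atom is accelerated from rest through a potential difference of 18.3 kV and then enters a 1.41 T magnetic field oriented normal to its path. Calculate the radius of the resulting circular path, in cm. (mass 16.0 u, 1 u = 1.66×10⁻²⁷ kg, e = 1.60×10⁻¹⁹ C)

r ≈ 5.53 cm

The kinetic energy gained is K = qV = (1×1.60×10^-19)(1.83×10^4) = 2.93×10^-15 J.
v = √(2K/m) = 4.70×10^5 m/s.
r = mv/(qB) = (2.66×10^-26)(4.70×10^5) / [(1×1.60×10^-19)(1.41)] = 0.0553 m.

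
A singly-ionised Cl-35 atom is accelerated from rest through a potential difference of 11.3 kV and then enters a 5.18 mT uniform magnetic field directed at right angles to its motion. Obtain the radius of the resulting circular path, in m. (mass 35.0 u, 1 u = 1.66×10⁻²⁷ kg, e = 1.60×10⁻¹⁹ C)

The kinetic energy gained is K = qV = (1×1.60×10^-19)(1.13×10^4) = 1.81×10^-15 J.
v = √(2K/m) = 2.49×10^5 m/s.
r = mv/(qB) = (5.81×10^-26)(2.49×10^5) / [(1×1.60×10^-19)(5.18×10^-3)] = 17.5 m.

r ≈ 17.5 m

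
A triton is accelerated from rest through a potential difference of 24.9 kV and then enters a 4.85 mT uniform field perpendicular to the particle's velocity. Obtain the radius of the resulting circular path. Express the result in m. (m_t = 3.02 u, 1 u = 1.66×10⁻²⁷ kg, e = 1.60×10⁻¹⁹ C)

r ≈ 8.14 m

The kinetic energy gained is K = qV = (1×1.60×10^-19)(2.49×10^4) = 3.98×10^-15 J.
v = √(2K/m) = 1.26×10^6 m/s.
r = mv/(qB) = (5.01×10^-27)(1.26×10^6) / [(1×1.60×10^-19)(4.85×10^-3)] = 8.14 m.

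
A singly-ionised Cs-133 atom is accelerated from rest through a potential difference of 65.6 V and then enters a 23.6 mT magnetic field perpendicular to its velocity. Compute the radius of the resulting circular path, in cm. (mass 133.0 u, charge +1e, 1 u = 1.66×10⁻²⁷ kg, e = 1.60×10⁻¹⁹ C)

The kinetic energy gained is K = qV = (1×1.60×10^-19)(65.6) = 1.05×10^-17 J.
v = √(2K/m) = 9750 m/s.
r = mv/(qB) = (2.21×10^-25)(9750) / [(1×1.60×10^-19)(0.0236)] = 0.570 m.

r ≈ 57.0 cm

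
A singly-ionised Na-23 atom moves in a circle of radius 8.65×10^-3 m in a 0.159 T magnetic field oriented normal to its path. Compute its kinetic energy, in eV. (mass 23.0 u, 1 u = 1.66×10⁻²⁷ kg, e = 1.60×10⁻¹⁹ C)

K ≈ 3.96 eV

v = qBr/m = (1×1.60×10^-19)(0.159)(8.65×10^-3) / (3.82×10^-26) = 5760 m/s.
K = ½mv² = 0.5·(3.82×10^-26)·(5760)² = 6.34×10^-19 J = 3.96 eV.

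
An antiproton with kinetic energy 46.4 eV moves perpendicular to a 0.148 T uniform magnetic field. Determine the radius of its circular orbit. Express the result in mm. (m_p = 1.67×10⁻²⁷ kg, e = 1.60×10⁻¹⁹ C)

Convert the energy: K = 46.4 eV = 7.42×10^-18 J.
v = √(2K/m) = √(2·7.42×10^-18/1.67×10^-27) = 9.43×10^4 m/s.
r = mv/(qB) = (1.67×10^-27)(9.43×10^4) / [(1×1.60×10^-19)(0.148)] = 6.65×10^-3 m.

r ≈ 6.65 mm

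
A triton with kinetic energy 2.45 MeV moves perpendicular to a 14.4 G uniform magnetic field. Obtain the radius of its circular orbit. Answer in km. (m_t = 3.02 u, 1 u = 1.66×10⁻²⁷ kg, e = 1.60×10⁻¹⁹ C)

Convert the energy: K = 2.45 MeV = 3.92×10^-13 J.
v = √(2K/m) = √(2·3.92×10^-13/5.01×10^-27) = 1.25×10^7 m/s.
r = mv/(qB) = (5.01×10^-27)(1.25×10^7) / [(1×1.60×10^-19)(1.44×10^-3)] = 272 m.

r ≈ 0.272 km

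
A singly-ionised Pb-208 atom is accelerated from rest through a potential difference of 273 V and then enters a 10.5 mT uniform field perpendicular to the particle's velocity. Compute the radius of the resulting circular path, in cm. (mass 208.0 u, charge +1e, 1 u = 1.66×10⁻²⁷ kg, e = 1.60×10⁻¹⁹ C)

r ≈ 327 cm

The kinetic energy gained is K = qV = (1×1.60×10^-19)(273) = 4.37×10^-17 J.
v = √(2K/m) = 1.59×10^4 m/s.
r = mv/(qB) = (3.45×10^-25)(1.59×10^4) / [(1×1.60×10^-19)(0.0105)] = 3.27 m.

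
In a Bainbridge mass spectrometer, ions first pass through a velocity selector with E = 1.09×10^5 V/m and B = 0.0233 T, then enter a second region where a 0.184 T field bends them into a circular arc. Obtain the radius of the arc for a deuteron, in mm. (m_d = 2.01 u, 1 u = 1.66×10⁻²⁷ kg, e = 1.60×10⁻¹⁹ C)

r ≈ 530 mm

The selector passes v = E/B = 1.09×10^5/0.0233 = 4.68×10^6 m/s.
In the deflection region, r = mv/(qB₂) = (3.34×10^-27)(4.68×10^6) / [(1×1.60×10^-19)(0.184)] = 0.530 m.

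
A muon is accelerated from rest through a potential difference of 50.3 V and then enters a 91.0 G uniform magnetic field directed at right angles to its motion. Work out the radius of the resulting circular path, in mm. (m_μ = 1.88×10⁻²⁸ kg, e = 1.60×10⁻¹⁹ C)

The kinetic energy gained is K = qV = (1×1.60×10^-19)(50.3) = 8.05×10^-18 J.
v = √(2K/m) = 2.93×10^5 m/s.
r = mv/(qB) = (1.88×10^-28)(2.93×10^5) / [(1×1.60×10^-19)(9.10×10^-3)] = 0.0378 m.

r ≈ 37.8 mm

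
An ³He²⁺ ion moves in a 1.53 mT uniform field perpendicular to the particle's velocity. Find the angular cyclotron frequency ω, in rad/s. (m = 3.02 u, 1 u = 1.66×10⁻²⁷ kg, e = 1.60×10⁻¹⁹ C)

ω = qB/m = (2×1.60×10^-19)(1.53×10^-3) / (5.01×10^-27) = 9.77×10^4 rad/s.

ω ≈ 9.77×10^4 rad/s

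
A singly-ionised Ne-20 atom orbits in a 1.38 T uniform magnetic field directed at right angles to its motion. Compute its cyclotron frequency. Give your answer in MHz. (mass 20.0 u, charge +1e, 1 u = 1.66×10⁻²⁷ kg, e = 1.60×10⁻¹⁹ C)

f ≈ 1.06 MHz

f = qB/(2πm) = (1×1.60×10^-19)(1.38) / [2π(3.32×10^-26)] = 1.06×10^6 Hz.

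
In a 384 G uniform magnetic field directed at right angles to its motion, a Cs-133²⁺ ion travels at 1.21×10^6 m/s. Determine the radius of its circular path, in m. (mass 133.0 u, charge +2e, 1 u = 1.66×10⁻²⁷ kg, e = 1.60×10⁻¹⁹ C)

The magnetic force provides the centripetal force: qvB = mv²/r, so r = mv/(qB).
r = (2.21×10^-25 kg)(1.21×10^6 m/s) / [(2×1.60×10^-19 C)(0.0384 T)] = 21.7 m.

r ≈ 21.7 m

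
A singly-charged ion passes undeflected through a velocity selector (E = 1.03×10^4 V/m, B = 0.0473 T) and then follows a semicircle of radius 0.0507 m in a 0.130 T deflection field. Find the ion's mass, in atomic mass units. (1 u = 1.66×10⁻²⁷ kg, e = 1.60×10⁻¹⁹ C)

m ≈ 2.92 u

v = E/B₁ = 2.18×10^5 m/s.
From r = mv/(qB₂), m = qB₂r/v = (1×1.60×10^-19)(0.130)(0.0507) / (2.18×10^5) = 4.84×10^-27 kg.
In atomic mass units: m = 4.84×10^-27 / 1.66×10^-27 = 2.92 u.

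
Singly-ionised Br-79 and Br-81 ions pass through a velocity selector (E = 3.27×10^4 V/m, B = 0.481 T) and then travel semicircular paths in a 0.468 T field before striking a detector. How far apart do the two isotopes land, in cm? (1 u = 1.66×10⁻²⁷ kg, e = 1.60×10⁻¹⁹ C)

Both emerge at v = E/B₁ = 6.80×10^4 m/s.
r = mv/(qB₂), so r₁ = 0.11906 m and r₂ = 0.12208 m, giving Δr = 3.01×10^-3 m.
After a semicircle each ion lands a diameter 2r from the entry slit, so the separation is 2Δr = 6.03×10^-3 m.

Δd ≈ 0.603 cm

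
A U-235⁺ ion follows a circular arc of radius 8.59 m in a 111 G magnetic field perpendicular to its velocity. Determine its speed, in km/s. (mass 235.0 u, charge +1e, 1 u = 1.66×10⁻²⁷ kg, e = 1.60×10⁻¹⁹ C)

v ≈ 39.1 km/s

From qvB = mv²/r, v = qBr/m.
v = (1×1.60×10^-19)(0.0111)(8.59) / (3.90×10^-25) = 3.91×10^4 m/s.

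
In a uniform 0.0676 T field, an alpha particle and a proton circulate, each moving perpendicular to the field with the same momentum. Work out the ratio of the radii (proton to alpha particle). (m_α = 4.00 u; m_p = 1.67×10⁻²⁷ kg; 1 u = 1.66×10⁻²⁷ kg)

ratio ≈ 2.00

r = p/(qB) ⇒ at equal p, r ∝ 1/q.
r_{proton}/r_{alpha particle} = 2.00.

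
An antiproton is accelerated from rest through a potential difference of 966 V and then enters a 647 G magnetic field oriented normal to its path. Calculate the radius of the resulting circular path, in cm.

The kinetic energy gained is K = qV = (1×1.60×10^-19)(966) = 1.55×10^-16 J.
v = √(2K/m) = 4.30×10^5 m/s.
r = mv/(qB) = (1.67×10^-27)(4.30×10^5) / [(1×1.60×10^-19)(0.0647)] = 0.0694 m.

r ≈ 6.94 cm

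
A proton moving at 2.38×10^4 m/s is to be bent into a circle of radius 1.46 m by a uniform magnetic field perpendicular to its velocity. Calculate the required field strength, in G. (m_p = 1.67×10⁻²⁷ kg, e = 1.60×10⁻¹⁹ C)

qvB = mv²/r gives B = mv/(qr).
B = (1.67×10^-27)(2.38×10^4) / [(1×1.60×10^-19)(1.46)] = 1.70×10^-4 T.

B ≈ 1.70 G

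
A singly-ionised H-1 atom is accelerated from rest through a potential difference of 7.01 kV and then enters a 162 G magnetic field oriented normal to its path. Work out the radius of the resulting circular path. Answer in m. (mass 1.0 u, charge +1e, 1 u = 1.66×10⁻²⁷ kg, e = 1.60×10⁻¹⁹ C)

r ≈ 0.744 m

The kinetic energy gained is K = qV = (1×1.60×10^-19)(7010) = 1.12×10^-15 J.
v = √(2K/m) = 1.16×10^6 m/s.
r = mv/(qB) = (1.66×10^-27)(1.16×10^6) / [(1×1.60×10^-19)(0.0162)] = 0.744 m.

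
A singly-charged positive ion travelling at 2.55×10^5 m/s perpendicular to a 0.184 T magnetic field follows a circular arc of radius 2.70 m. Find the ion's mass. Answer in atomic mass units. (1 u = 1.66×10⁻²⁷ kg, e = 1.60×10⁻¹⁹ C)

m ≈ 188 u

qvB = mv²/r ⇒ m = qBr/v.
m = (1×1.60×10^-19)(0.184)(2.70) / (2.55×10^5) = 3.12×10^-25 kg = 188 u.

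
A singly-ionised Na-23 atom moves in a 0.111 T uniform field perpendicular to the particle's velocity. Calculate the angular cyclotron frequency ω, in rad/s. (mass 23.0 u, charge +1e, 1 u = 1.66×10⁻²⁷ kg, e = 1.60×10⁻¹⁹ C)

ω = qB/m = (1×1.60×10^-19)(0.111) / (3.82×10^-26) = 4.65×10^5 rad/s.

ω ≈ 4.65×10^5 rad/s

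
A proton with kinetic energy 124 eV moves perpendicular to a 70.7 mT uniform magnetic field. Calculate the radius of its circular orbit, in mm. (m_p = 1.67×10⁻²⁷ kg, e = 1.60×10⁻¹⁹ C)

r ≈ 22.8 mm

Convert the energy: K = 124 eV = 1.98×10^-17 J.
v = √(2K/m) = √(2·1.98×10^-17/1.67×10^-27) = 1.54×10^5 m/s.
r = mv/(qB) = (1.67×10^-27)(1.54×10^5) / [(1×1.60×10^-19)(0.0707)] = 0.0228 m.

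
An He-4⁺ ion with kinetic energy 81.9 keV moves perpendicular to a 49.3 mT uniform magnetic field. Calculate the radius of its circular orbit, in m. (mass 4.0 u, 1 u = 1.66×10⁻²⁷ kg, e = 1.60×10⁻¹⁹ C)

Convert the energy: K = 81.9 keV = 1.31×10^-14 J.
v = √(2K/m) = √(2·1.31×10^-14/6.64×10^-27) = 1.99×10^6 m/s.
r = mv/(qB) = (6.64×10^-27)(1.99×10^6) / [(1×1.60×10^-19)(0.0493)] = 1.67 m.

r ≈ 1.67 m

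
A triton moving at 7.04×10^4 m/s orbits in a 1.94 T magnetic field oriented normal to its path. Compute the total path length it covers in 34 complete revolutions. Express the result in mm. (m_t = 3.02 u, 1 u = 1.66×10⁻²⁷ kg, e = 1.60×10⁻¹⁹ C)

L ≈ 243 mm

r = mv/(qB) = 1.14×10^-3 m, so one revolution covers 2πr = 7.14×10^-3 m.
In 34 revolutions: L = 34·2πr = 0.243 m.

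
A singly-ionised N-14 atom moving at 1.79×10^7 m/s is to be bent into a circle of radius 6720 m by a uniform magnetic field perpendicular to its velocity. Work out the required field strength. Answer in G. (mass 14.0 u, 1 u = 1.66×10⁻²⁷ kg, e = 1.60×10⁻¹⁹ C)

qvB = mv²/r gives B = mv/(qr).
B = (2.32×10^-26)(1.79×10^7) / [(1×1.60×10^-19)(6720)] = 3.87×10^-4 T.

B ≈ 3.87 G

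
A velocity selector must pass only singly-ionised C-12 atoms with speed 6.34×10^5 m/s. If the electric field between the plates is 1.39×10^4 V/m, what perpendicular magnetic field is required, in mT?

B ≈ 21.9 mT

qE = qvB ⇒ B = E/v = (1.39×10^4) / (6.34×10^5) = 0.0219 T.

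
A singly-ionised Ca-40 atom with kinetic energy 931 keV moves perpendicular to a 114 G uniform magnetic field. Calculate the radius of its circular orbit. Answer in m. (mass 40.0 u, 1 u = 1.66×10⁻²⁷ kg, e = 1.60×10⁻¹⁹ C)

r ≈ 77.1 m

Convert the energy: K = 931 keV = 1.49×10^-13 J.
v = √(2K/m) = √(2·1.49×10^-13/6.64×10^-26) = 2.12×10^6 m/s.
r = mv/(qB) = (6.64×10^-26)(2.12×10^6) / [(1×1.60×10^-19)(0.0114)] = 77.1 m.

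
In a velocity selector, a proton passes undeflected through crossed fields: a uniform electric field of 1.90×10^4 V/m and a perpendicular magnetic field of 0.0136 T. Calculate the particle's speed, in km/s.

For zero net force, qE = qvB, so v = E/B.
v = (1.90×10^4) / (0.0136) = 1.40×10^6 m/s.

v ≈ 1400 km/s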